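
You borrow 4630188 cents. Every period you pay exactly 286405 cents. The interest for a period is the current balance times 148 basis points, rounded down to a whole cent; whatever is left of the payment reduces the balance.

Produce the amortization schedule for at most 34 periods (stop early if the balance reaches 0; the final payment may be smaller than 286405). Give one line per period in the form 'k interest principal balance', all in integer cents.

1 68526 217879 4412309
2 65302 221103 4191206
3 62029 224376 3966830
4 58709 227696 3739134
5 55339 231066 3508068
6 51919 234486 3273582
7 48449 237956 3035626
8 44927 241478 2794148
9 41353 245052 2549096
10 37726 248679 2300417
11 34046 252359 2048058
12 30311 256094 1791964
13 26521 259884 1532080
14 22674 263731 1268349
15 18771 267634 1000715
16 14810 271595 729120
17 10790 275615 453505
18 6711 279694 173811
19 2572 173811 0

1. interest=⌊4630188·148/10000⌋=68526; principal=286405-68526=217879; balance=4630188-217879=4412309
2. interest=⌊4412309·148/10000⌋=65302; principal=286405-65302=221103; balance=4412309-221103=4191206
3. interest=⌊4191206·148/10000⌋=62029; principal=286405-62029=224376; balance=4191206-224376=3966830
4. interest=⌊3966830·148/10000⌋=58709; principal=286405-58709=227696; balance=3966830-227696=3739134
5. interest=⌊3739134·148/10000⌋=55339; principal=286405-55339=231066; balance=3739134-231066=3508068
6. interest=⌊3508068·148/10000⌋=51919; principal=286405-51919=234486; balance=3508068-234486=3273582
7. interest=⌊3273582·148/10000⌋=48449; principal=286405-48449=237956; balance=3273582-237956=3035626
8. interest=⌊3035626·148/10000⌋=44927; principal=286405-44927=241478; balance=3035626-241478=2794148
9. interest=⌊2794148·148/10000⌋=41353; principal=286405-41353=245052; balance=2794148-245052=2549096
10. interest=⌊2549096·148/10000⌋=37726; principal=286405-37726=248679; balance=2549096-248679=2300417
11. interest=⌊2300417·148/10000⌋=34046; principal=286405-34046=252359; balance=2300417-252359=2048058
12. interest=⌊2048058·148/10000⌋=30311; principal=286405-30311=256094; balance=2048058-256094=1791964
13. interest=⌊1791964·148/10000⌋=26521; principal=286405-26521=259884; balance=1791964-259884=1532080
14. interest=⌊1532080·148/10000⌋=22674; principal=286405-22674=263731; balance=1532080-263731=1268349
15. interest=⌊1268349·148/10000⌋=18771; principal=286405-18771=267634; balance=1268349-267634=1000715
16. interest=⌊1000715·148/10000⌋=14810; principal=286405-14810=271595; balance=1000715-271595=729120
17. interest=⌊729120·148/10000⌋=10790; principal=286405-10790=275615; balance=729120-275615=453505
18. interest=⌊453505·148/10000⌋=6711; principal=286405-6711=279694; balance=453505-279694=173811
19. interest=⌊173811·148/10000⌋=2572; principal=min(286405-2572,173811)=173811; balance=173811-173811=0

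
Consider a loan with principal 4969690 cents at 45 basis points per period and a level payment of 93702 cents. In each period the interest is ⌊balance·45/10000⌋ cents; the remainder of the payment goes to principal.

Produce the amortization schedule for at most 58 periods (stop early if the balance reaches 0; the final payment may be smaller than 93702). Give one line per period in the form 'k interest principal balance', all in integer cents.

1. interest=⌊4969690·45/10000⌋=22363; principal=93702-22363=71339; balance=4969690-71339=4898351
2. interest=⌊4898351·45/10000⌋=22042; principal=93702-22042=71660; balance=4898351-71660=4826691
3. interest=⌊4826691·45/10000⌋=21720; principal=93702-21720=71982; balance=4826691-71982=4754709
4. interest=⌊4754709·45/10000⌋=21396; principal=93702-21396=72306; balance=4754709-72306=4682403
5. interest=⌊4682403·45/10000⌋=21070; principal=93702-21070=72632; balance=4682403-72632=4609771
6. interest=⌊4609771·45/10000⌋=20743; principal=93702-20743=72959; balance=4609771-72959=4536812
7. interest=⌊4536812·45/10000⌋=20415; principal=93702-20415=73287; balance=4536812-73287=4463525
8. interest=⌊4463525·45/10000⌋=20085; principal=93702-20085=73617; balance=4463525-73617=4389908
9. interest=⌊4389908·45/10000⌋=19754; principal=93702-19754=73948; balance=4389908-73948=4315960
10. interest=⌊4315960·45/10000⌋=19421; principal=93702-19421=74281; balance=4315960-74281=4241679
11. interest=⌊4241679·45/10000⌋=19087; principal=93702-19087=74615; balance=4241679-74615=4167064
12. interest=⌊4167064·45/10000⌋=18751; principal=93702-18751=74951; balance=4167064-74951=4092113
13. interest=⌊4092113·45/10000⌋=18414; principal=93702-18414=75288; balance=4092113-75288=4016825
14. interest=⌊4016825·45/10000⌋=18075; principal=93702-18075=75627; balance=4016825-75627=3941198
15. interest=⌊3941198·45/10000⌋=17735; principal=93702-17735=75967; balance=3941198-75967=3865231
16. interest=⌊3865231·45/10000⌋=17393; principal=93702-17393=76309; balance=3865231-76309=3788922
17. interest=⌊3788922·45/10000⌋=17050; principal=93702-17050=76652; balance=3788922-76652=3712270
18. interest=⌊3712270·45/10000⌋=16705; principal=93702-16705=76997; balance=3712270-76997=3635273
19. interest=⌊3635273·45/10000⌋=16358; principal=93702-16358=77344; balance=3635273-77344=3557929
20. interest=⌊3557929·45/10000⌋=16010; principal=93702-16010=77692; balance=3557929-77692=3480237
21. interest=⌊3480237·45/10000⌋=15661; principal=93702-15661=78041; balance=3480237-78041=3402196
22. interest=⌊3402196·45/10000⌋=15309; principal=93702-15309=78393; balance=3402196-78393=3323803
23. interest=⌊3323803·45/10000⌋=14957; principal=93702-14957=78745; balance=3323803-78745=3245058
24. interest=⌊3245058·45/10000⌋=14602; principal=93702-14602=79100; balance=3245058-79100=3165958
25. interest=⌊3165958·45/10000⌋=14246; principal=93702-14246=79456; balance=3165958-79456=3086502
26. interest=⌊3086502·45/10000⌋=13889; principal=93702-13889=79813; balance=3086502-79813=3006689
27. interest=⌊3006689·45/10000⌋=13530; principal=93702-13530=80172; balance=3006689-80172=2926517
28. interest=⌊2926517·45/10000⌋=13169; principal=93702-13169=80533; balance=2926517-80533=2845984
29. interest=⌊2845984·45/10000⌋=12806; principal=93702-12806=80896; balance=2845984-80896=2765088
30. interest=⌊2765088·45/10000⌋=12442; principal=93702-12442=81260; balance=2765088-81260=2683828
31. interest=⌊2683828·45/10000⌋=12077; principal=93702-12077=81625; balance=2683828-81625=2602203
32. interest=⌊2602203·45/10000⌋=11709; principal=93702-11709=81993; balance=2602203-81993=2520210
33. interest=⌊2520210·45/10000⌋=11340; principal=93702-11340=82362; balance=2520210-82362=2437848
34. interest=⌊2437848·45/10000⌋=10970; principal=93702-10970=82732; balance=2437848-82732=2355116
35. interest=⌊2355116·45/10000⌋=10598; principal=93702-10598=83104; balance=2355116-83104=2272012
36. interest=⌊2272012·45/10000⌋=10224; principal=93702-10224=83478; balance=2272012-83478=2188534
37. interest=⌊2188534·45/10000⌋=9848; principal=93702-9848=83854; balance=2188534-83854=2104680
38. interest=⌊2104680·45/10000⌋=9471; principal=93702-9471=84231; balance=2104680-84231=2020449
39. interest=⌊2020449·45/10000⌋=9092; principal=93702-9092=84610; balance=2020449-84610=1935839
40. interest=⌊1935839·45/10000⌋=8711; principal=93702-8711=84991; balance=1935839-84991=1850848
41. interest=⌊1850848·45/10000⌋=8328; principal=93702-8328=85374; balance=1850848-85374=1765474
42. interest=⌊1765474·45/10000⌋=7944; principal=93702-7944=85758; balance=1765474-85758=1679716
43. interest=⌊1679716·45/10000⌋=7558; principal=93702-7558=86144; balance=1679716-86144=1593572
44. interest=⌊1593572·45/10000⌋=7171; principal=93702-7171=86531; balance=1593572-86531=1507041
45. interest=⌊1507041·45/10000⌋=6781; principal=93702-6781=86921; balance=1507041-86921=1420120
46. interest=⌊1420120·45/10000⌋=6390; principal=93702-6390=87312; balance=1420120-87312=1332808
47. interest=⌊1332808·45/10000⌋=5997; principal=93702-5997=87705; balance=1332808-87705=1245103
48. interest=⌊1245103·45/10000⌋=5602; principal=93702-5602=88100; balance=1245103-88100=1157003
49. interest=⌊1157003·45/10000⌋=5206; principal=93702-5206=88496; balance=1157003-88496=1068507
50. interest=⌊1068507·45/10000⌋=4808; principal=93702-4808=88894; balance=1068507-88894=979613
51. interest=⌊979613·45/10000⌋=4408; principal=93702-4408=89294; balance=979613-89294=890319
52. interest=⌊890319·45/10000⌋=4006; principal=93702-4006=89696; balance=890319-89696=800623
53. interest=⌊800623·45/10000⌋=3602; principal=93702-3602=90100; balance=800623-90100=710523
54. interest=⌊710523·45/10000⌋=3197; principal=93702-3197=90505; balance=710523-90505=620018
55. interest=⌊620018·45/10000⌋=2790; principal=93702-2790=90912; balance=620018-90912=529106
56. interest=⌊529106·45/10000⌋=2380; principal=93702-2380=91322; balance=529106-91322=437784
57. interest=⌊437784·45/10000⌋=1970; principal=93702-1970=91732; balance=437784-91732=346052
58. interest=⌊346052·45/10000⌋=1557; principal=93702-1557=92145; balance=346052-92145=253907

1 22363 71339 4898351
2 22042 71660 4826691
3 21720 71982 4754709
4 21396 72306 4682403
5 21070 72632 4609771
6 20743 72959 4536812
7 20415 73287 4463525
8 20085 73617 4389908
9 19754 73948 4315960
10 19421 74281 4241679
11 19087 74615 4167064
12 18751 74951 4092113
13 18414 75288 4016825
14 18075 75627 3941198
15 17735 75967 3865231
16 17393 76309 3788922
17 17050 76652 3712270
18 16705 76997 3635273
19 16358 77344 3557929
20 16010 77692 3480237
21 15661 78041 3402196
22 15309 78393 3323803
23 14957 78745 3245058
24 14602 79100 3165958
25 14246 79456 3086502
26 13889 79813 3006689
27 13530 80172 2926517
28 13169 80533 2845984
29 12806 80896 2765088
30 12442 81260 2683828
31 12077 81625 2602203
32 11709 81993 2520210
33 11340 82362 2437848
34 10970 82732 2355116
35 10598 83104 2272012
36 10224 83478 2188534
37 9848 83854 2104680
38 9471 84231 2020449
39 9092 84610 1935839
40 8711 84991 1850848
41 8328 85374 1765474
42 7944 85758 1679716
43 7558 86144 1593572
44 7171 86531 1507041
45 6781 86921 1420120
46 6390 87312 1332808
47 5997 87705 1245103
48 5602 88100 1157003
49 5206 88496 1068507
50 4808 88894 979613
51 4408 89294 890319
52 4006 89696 800623
53 3602 90100 710523
54 3197 90505 620018
55 2790 90912 529106
56 2380 91322 437784
57 1970 91732 346052
58 1557 92145 253907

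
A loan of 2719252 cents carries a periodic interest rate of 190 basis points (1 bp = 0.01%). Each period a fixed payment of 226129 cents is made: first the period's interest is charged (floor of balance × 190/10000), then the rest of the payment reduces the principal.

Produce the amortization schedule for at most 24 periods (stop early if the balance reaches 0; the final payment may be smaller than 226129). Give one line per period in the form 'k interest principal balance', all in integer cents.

1 51665 174464 2544788
2 48350 177779 2367009
3 44973 181156 2185853
4 41531 184598 2001255
5 38023 188106 1813149
6 34449 191680 1621469
7 30807 195322 1426147
8 27096 199033 1227114
9 23315 202814 1024300
10 19461 206668 817632
11 15535 210594 607038
12 11533 214596 392442
13 7456 218673 173769
14 3301 173769 0

1. interest=⌊2719252·190/10000⌋=51665; principal=226129-51665=174464; balance=2719252-174464=2544788
2. interest=⌊2544788·190/10000⌋=48350; principal=226129-48350=177779; balance=2544788-177779=2367009
3. interest=⌊2367009·190/10000⌋=44973; principal=226129-44973=181156; balance=2367009-181156=2185853
4. interest=⌊2185853·190/10000⌋=41531; principal=226129-41531=184598; balance=2185853-184598=2001255
5. interest=⌊2001255·190/10000⌋=38023; principal=226129-38023=188106; balance=2001255-188106=1813149
6. interest=⌊1813149·190/10000⌋=34449; principal=226129-34449=191680; balance=1813149-191680=1621469
7. interest=⌊1621469·190/10000⌋=30807; principal=226129-30807=195322; balance=1621469-195322=1426147
8. interest=⌊1426147·190/10000⌋=27096; principal=226129-27096=199033; balance=1426147-199033=1227114
9. interest=⌊1227114·190/10000⌋=23315; principal=226129-23315=202814; balance=1227114-202814=1024300
10. interest=⌊1024300·190/10000⌋=19461; principal=226129-19461=206668; balance=1024300-206668=817632
11. interest=⌊817632·190/10000⌋=15535; principal=226129-15535=210594; balance=817632-210594=607038
12. interest=⌊607038·190/10000⌋=11533; principal=226129-11533=214596; balance=607038-214596=392442
13. interest=⌊392442·190/10000⌋=7456; principal=226129-7456=218673; balance=392442-218673=173769
14. interest=⌊173769·190/10000⌋=3301; principal=min(226129-3301,173769)=173769; balance=173769-173769=0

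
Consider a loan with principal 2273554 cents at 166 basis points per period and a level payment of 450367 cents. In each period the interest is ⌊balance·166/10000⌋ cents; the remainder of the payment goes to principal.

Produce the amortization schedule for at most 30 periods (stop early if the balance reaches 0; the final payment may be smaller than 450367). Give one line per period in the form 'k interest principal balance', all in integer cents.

1. interest=⌊2273554·166/10000⌋=37740; principal=450367-37740=412627; balance=2273554-412627=1860927
2. interest=⌊1860927·166/10000⌋=30891; principal=450367-30891=419476; balance=1860927-419476=1441451
3. interest=⌊1441451·166/10000⌋=23928; principal=450367-23928=426439; balance=1441451-426439=1015012
4. interest=⌊1015012·166/10000⌋=16849; principal=450367-16849=433518; balance=1015012-433518=581494
5. interest=⌊581494·166/10000⌋=9652; principal=450367-9652=440715; balance=581494-440715=140779
6. interest=⌊140779·166/10000⌋=2336; principal=min(450367-2336,140779)=140779; balance=140779-140779=0

1 37740 412627 1860927
2 30891 419476 1441451
3 23928 426439 1015012
4 16849 433518 581494
5 9652 440715 140779
6 2336 140779 0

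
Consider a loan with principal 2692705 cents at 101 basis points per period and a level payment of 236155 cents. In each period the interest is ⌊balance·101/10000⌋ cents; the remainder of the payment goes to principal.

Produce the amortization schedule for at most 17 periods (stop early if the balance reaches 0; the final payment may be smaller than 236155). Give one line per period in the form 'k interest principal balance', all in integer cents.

1. interest=⌊2692705·101/10000⌋=27196; principal=236155-27196=208959; balance=2692705-208959=2483746
2. interest=⌊2483746·101/10000⌋=25085; principal=236155-25085=211070; balance=2483746-211070=2272676
3. interest=⌊2272676·101/10000⌋=22954; principal=236155-22954=213201; balance=2272676-213201=2059475
4. interest=⌊2059475·101/10000⌋=20800; principal=236155-20800=215355; balance=2059475-215355=1844120
5. interest=⌊1844120·101/10000⌋=18625; principal=236155-18625=217530; balance=1844120-217530=1626590
6. interest=⌊1626590·101/10000⌋=16428; principal=236155-16428=219727; balance=1626590-219727=1406863
7. interest=⌊1406863·101/10000⌋=14209; principal=236155-14209=221946; balance=1406863-221946=1184917
8. interest=⌊1184917·101/10000⌋=11967; principal=236155-11967=224188; balance=1184917-224188=960729
9. interest=⌊960729·101/10000⌋=9703; principal=236155-9703=226452; balance=960729-226452=734277
10. interest=⌊734277·101/10000⌋=7416; principal=236155-7416=228739; balance=734277-228739=505538
11. interest=⌊505538·101/10000⌋=5105; principal=236155-5105=231050; balance=505538-231050=274488
12. interest=⌊274488·101/10000⌋=2772; principal=236155-2772=233383; balance=274488-233383=41105
13. interest=⌊41105·101/10000⌋=415; principal=min(236155-415,41105)=41105; balance=41105-41105=0

1 27196 208959 2483746
2 25085 211070 2272676
3 22954 213201 2059475
4 20800 215355 1844120
5 18625 217530 1626590
6 16428 219727 1406863
7 14209 221946 1184917
8 11967 224188 960729
9 9703 226452 734277
10 7416 228739 505538
11 5105 231050 274488
12 2772 233383 41105
13 415 41105 0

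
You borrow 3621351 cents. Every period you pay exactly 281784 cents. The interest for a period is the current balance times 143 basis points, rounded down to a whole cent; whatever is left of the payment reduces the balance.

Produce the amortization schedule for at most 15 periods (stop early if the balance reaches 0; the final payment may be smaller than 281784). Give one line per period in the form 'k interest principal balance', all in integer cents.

1 51785 229999 3391352
2 48496 233288 3158064
3 45160 236624 2921440
4 41776 240008 2681432
5 38344 243440 2437992
6 34863 246921 2191071
7 31332 250452 1940619
8 27750 254034 1686585
9 24118 257666 1428919
10 20433 261351 1167568
11 16696 265088 902480
12 12905 268879 633601
13 9060 272724 360877
14 5160 276624 84253
15 1204 84253 0

1. interest=⌊3621351·143/10000⌋=51785; principal=281784-51785=229999; balance=3621351-229999=3391352
2. interest=⌊3391352·143/10000⌋=48496; principal=281784-48496=233288; balance=3391352-233288=3158064
3. interest=⌊3158064·143/10000⌋=45160; principal=281784-45160=236624; balance=3158064-236624=2921440
4. interest=⌊2921440·143/10000⌋=41776; principal=281784-41776=240008; balance=2921440-240008=2681432
5. interest=⌊2681432·143/10000⌋=38344; principal=281784-38344=243440; balance=2681432-243440=2437992
6. interest=⌊2437992·143/10000⌋=34863; principal=281784-34863=246921; balance=2437992-246921=2191071
7. interest=⌊2191071·143/10000⌋=31332; principal=281784-31332=250452; balance=2191071-250452=1940619
8. interest=⌊1940619·143/10000⌋=27750; principal=281784-27750=254034; balance=1940619-254034=1686585
9. interest=⌊1686585·143/10000⌋=24118; principal=281784-24118=257666; balance=1686585-257666=1428919
10. interest=⌊1428919·143/10000⌋=20433; principal=281784-20433=261351; balance=1428919-261351=1167568
11. interest=⌊1167568·143/10000⌋=16696; principal=281784-16696=265088; balance=1167568-265088=902480
12. interest=⌊902480·143/10000⌋=12905; principal=281784-12905=268879; balance=902480-268879=633601
13. interest=⌊633601·143/10000⌋=9060; principal=281784-9060=272724; balance=633601-272724=360877
14. interest=⌊360877·143/10000⌋=5160; principal=281784-5160=276624; balance=360877-276624=84253
15. interest=⌊84253·143/10000⌋=1204; principal=min(281784-1204,84253)=84253; balance=84253-84253=0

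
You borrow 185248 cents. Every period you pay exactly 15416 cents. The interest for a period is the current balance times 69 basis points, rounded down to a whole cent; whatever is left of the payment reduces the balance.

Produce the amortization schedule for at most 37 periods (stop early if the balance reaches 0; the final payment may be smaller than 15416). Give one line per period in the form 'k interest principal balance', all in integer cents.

1 1278 14138 171110
2 1180 14236 156874
3 1082 14334 142540
4 983 14433 128107
5 883 14533 113574
6 783 14633 98941
7 682 14734 84207
8 581 14835 69372
9 478 14938 54434
10 375 15041 39393
11 271 15145 24248
12 167 15249 8999
13 62 8999 0

1. interest=⌊185248·69/10000⌋=1278; principal=15416-1278=14138; balance=185248-14138=171110
2. interest=⌊171110·69/10000⌋=1180; principal=15416-1180=14236; balance=171110-14236=156874
3. interest=⌊156874·69/10000⌋=1082; principal=15416-1082=14334; balance=156874-14334=142540
4. interest=⌊142540·69/10000⌋=983; principal=15416-983=14433; balance=142540-14433=128107
5. interest=⌊128107·69/10000⌋=883; principal=15416-883=14533; balance=128107-14533=113574
6. interest=⌊113574·69/10000⌋=783; principal=15416-783=14633; balance=113574-14633=98941
7. interest=⌊98941·69/10000⌋=682; principal=15416-682=14734; balance=98941-14734=84207
8. interest=⌊84207·69/10000⌋=581; principal=15416-581=14835; balance=84207-14835=69372
9. interest=⌊69372·69/10000⌋=478; principal=15416-478=14938; balance=69372-14938=54434
10. interest=⌊54434·69/10000⌋=375; principal=15416-375=15041; balance=54434-15041=39393
11. interest=⌊39393·69/10000⌋=271; principal=15416-271=15145; balance=39393-15145=24248
12. interest=⌊24248·69/10000⌋=167; principal=15416-167=15249; balance=24248-15249=8999
13. interest=⌊8999·69/10000⌋=62; principal=min(15416-62,8999)=8999; balance=8999-8999=0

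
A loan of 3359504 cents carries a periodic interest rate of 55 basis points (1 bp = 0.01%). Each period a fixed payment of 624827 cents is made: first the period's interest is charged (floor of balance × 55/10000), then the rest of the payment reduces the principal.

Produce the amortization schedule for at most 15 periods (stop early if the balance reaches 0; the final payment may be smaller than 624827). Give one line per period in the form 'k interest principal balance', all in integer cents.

1 18477 606350 2753154
2 15142 609685 2143469
3 11789 613038 1530431
4 8417 616410 914021
5 5027 619800 294221
6 1618 294221 0

1. interest=⌊3359504·55/10000⌋=18477; principal=624827-18477=606350; balance=3359504-606350=2753154
2. interest=⌊2753154·55/10000⌋=15142; principal=624827-15142=609685; balance=2753154-609685=2143469
3. interest=⌊2143469·55/10000⌋=11789; principal=624827-11789=613038; balance=2143469-613038=1530431
4. interest=⌊1530431·55/10000⌋=8417; principal=624827-8417=616410; balance=1530431-616410=914021
5. interest=⌊914021·55/10000⌋=5027; principal=624827-5027=619800; balance=914021-619800=294221
6. interest=⌊294221·55/10000⌋=1618; principal=min(624827-1618,294221)=294221; balance=294221-294221=0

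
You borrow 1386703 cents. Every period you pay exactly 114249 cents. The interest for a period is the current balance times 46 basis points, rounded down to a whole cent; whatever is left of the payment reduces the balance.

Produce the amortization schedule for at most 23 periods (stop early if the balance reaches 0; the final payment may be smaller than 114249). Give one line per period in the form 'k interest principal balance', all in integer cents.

1 6378 107871 1278832
2 5882 108367 1170465
3 5384 108865 1061600
4 4883 109366 952234
5 4380 109869 842365
6 3874 110375 731990
7 3367 110882 621108
8 2857 111392 509716
9 2344 111905 397811
10 1829 112420 285391
11 1312 112937 172454
12 793 113456 58998
13 271 58998 0

1. interest=⌊1386703·46/10000⌋=6378; principal=114249-6378=107871; balance=1386703-107871=1278832
2. interest=⌊1278832·46/10000⌋=5882; principal=114249-5882=108367; balance=1278832-108367=1170465
3. interest=⌊1170465·46/10000⌋=5384; principal=114249-5384=108865; balance=1170465-108865=1061600
4. interest=⌊1061600·46/10000⌋=4883; principal=114249-4883=109366; balance=1061600-109366=952234
5. interest=⌊952234·46/10000⌋=4380; principal=114249-4380=109869; balance=952234-109869=842365
6. interest=⌊842365·46/10000⌋=3874; principal=114249-3874=110375; balance=842365-110375=731990
7. interest=⌊731990·46/10000⌋=3367; principal=114249-3367=110882; balance=731990-110882=621108
8. interest=⌊621108·46/10000⌋=2857; principal=114249-2857=111392; balance=621108-111392=509716
9. interest=⌊509716·46/10000⌋=2344; principal=114249-2344=111905; balance=509716-111905=397811
10. interest=⌊397811·46/10000⌋=1829; principal=114249-1829=112420; balance=397811-112420=285391
11. interest=⌊285391·46/10000⌋=1312; principal=114249-1312=112937; balance=285391-112937=172454
12. interest=⌊172454·46/10000⌋=793; principal=114249-793=113456; balance=172454-113456=58998
13. interest=⌊58998·46/10000⌋=271; principal=min(114249-271,58998)=58998; balance=58998-58998=0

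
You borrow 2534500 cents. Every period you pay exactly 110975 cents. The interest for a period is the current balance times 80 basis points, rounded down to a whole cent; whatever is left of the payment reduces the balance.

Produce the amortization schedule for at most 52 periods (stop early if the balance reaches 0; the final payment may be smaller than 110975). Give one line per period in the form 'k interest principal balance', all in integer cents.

1 20276 90699 2443801
2 19550 91425 2352376
3 18819 92156 2260220
4 18081 92894 2167326
5 17338 93637 2073689
6 16589 94386 1979303
7 15834 95141 1884162
8 15073 95902 1788260
9 14306 96669 1691591
10 13532 97443 1594148
11 12753 98222 1495926
12 11967 99008 1396918
13 11175 99800 1297118
14 10376 100599 1196519
15 9572 101403 1095116
16 8760 102215 992901
17 7943 103032 889869
18 7118 103857 786012
19 6288 104687 681325
20 5450 105525 575800
21 4606 106369 469431
22 3755 107220 362211
23 2897 108078 254133
24 2033 108942 145191
25 1161 109814 35377
26 283 35377 0

1. interest=⌊2534500·80/10000⌋=20276; principal=110975-20276=90699; balance=2534500-90699=2443801
2. interest=⌊2443801·80/10000⌋=19550; principal=110975-19550=91425; balance=2443801-91425=2352376
3. interest=⌊2352376·80/10000⌋=18819; principal=110975-18819=92156; balance=2352376-92156=2260220
4. interest=⌊2260220·80/10000⌋=18081; principal=110975-18081=92894; balance=2260220-92894=2167326
5. interest=⌊2167326·80/10000⌋=17338; principal=110975-17338=93637; balance=2167326-93637=2073689
6. interest=⌊2073689·80/10000⌋=16589; principal=110975-16589=94386; balance=2073689-94386=1979303
7. interest=⌊1979303·80/10000⌋=15834; principal=110975-15834=95141; balance=1979303-95141=1884162
8. interest=⌊1884162·80/10000⌋=15073; principal=110975-15073=95902; balance=1884162-95902=1788260
9. interest=⌊1788260·80/10000⌋=14306; principal=110975-14306=96669; balance=1788260-96669=1691591
10. interest=⌊1691591·80/10000⌋=13532; principal=110975-13532=97443; balance=1691591-97443=1594148
11. interest=⌊1594148·80/10000⌋=12753; principal=110975-12753=98222; balance=1594148-98222=1495926
12. interest=⌊1495926·80/10000⌋=11967; principal=110975-11967=99008; balance=1495926-99008=1396918
13. interest=⌊1396918·80/10000⌋=11175; principal=110975-11175=99800; balance=1396918-99800=1297118
14. interest=⌊1297118·80/10000⌋=10376; principal=110975-10376=100599; balance=1297118-100599=1196519
15. interest=⌊1196519·80/10000⌋=9572; principal=110975-9572=101403; balance=1196519-101403=1095116
16. interest=⌊1095116·80/10000⌋=8760; principal=110975-8760=102215; balance=1095116-102215=992901
17. interest=⌊992901·80/10000⌋=7943; principal=110975-7943=103032; balance=992901-103032=889869
18. interest=⌊889869·80/10000⌋=7118; principal=110975-7118=103857; balance=889869-103857=786012
19. interest=⌊786012·80/10000⌋=6288; principal=110975-6288=104687; balance=786012-104687=681325
20. interest=⌊681325·80/10000⌋=5450; principal=110975-5450=105525; balance=681325-105525=575800
21. interest=⌊575800·80/10000⌋=4606; principal=110975-4606=106369; balance=575800-106369=469431
22. interest=⌊469431·80/10000⌋=3755; principal=110975-3755=107220; balance=469431-107220=362211
23. interest=⌊362211·80/10000⌋=2897; principal=110975-2897=108078; balance=362211-108078=254133
24. interest=⌊254133·80/10000⌋=2033; principal=110975-2033=108942; balance=254133-108942=145191
25. interest=⌊145191·80/10000⌋=1161; principal=110975-1161=109814; balance=145191-109814=35377
26. interest=⌊35377·80/10000⌋=283; principal=min(110975-283,35377)=35377; balance=35377-35377=0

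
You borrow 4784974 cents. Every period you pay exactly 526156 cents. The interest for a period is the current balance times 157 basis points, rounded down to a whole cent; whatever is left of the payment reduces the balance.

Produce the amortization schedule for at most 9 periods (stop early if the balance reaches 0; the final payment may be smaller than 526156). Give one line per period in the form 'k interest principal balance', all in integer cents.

1 75124 451032 4333942
2 68042 458114 3875828
3 60850 465306 3410522
4 53545 472611 2937911
5 46125 480031 2457880
6 38588 487568 1970312
7 30933 495223 1475089
8 23158 502998 972091
9 15261 510895 461196

1. interest=⌊4784974·157/10000⌋=75124; principal=526156-75124=451032; balance=4784974-451032=4333942
2. interest=⌊4333942·157/10000⌋=68042; principal=526156-68042=458114; balance=4333942-458114=3875828
3. interest=⌊3875828·157/10000⌋=60850; principal=526156-60850=465306; balance=3875828-465306=3410522
4. interest=⌊3410522·157/10000⌋=53545; principal=526156-53545=472611; balance=3410522-472611=2937911
5. interest=⌊2937911·157/10000⌋=46125; principal=526156-46125=480031; balance=2937911-480031=2457880
6. interest=⌊2457880·157/10000⌋=38588; principal=526156-38588=487568; balance=2457880-487568=1970312
7. interest=⌊1970312·157/10000⌋=30933; principal=526156-30933=495223; balance=1970312-495223=1475089
8. interest=⌊1475089·157/10000⌋=23158; principal=526156-23158=502998; balance=1475089-502998=972091
9. interest=⌊972091·157/10000⌋=15261; principal=526156-15261=510895; balance=972091-510895=461196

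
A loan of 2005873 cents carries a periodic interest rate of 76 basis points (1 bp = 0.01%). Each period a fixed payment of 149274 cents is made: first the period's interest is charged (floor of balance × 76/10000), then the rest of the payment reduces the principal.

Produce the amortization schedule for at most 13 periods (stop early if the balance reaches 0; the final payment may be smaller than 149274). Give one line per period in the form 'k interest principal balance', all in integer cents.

1. interest=⌊2005873·76/10000⌋=15244; principal=149274-15244=134030; balance=2005873-134030=1871843
2. interest=⌊1871843·76/10000⌋=14226; principal=149274-14226=135048; balance=1871843-135048=1736795
3. interest=⌊1736795·76/10000⌋=13199; principal=149274-13199=136075; balance=1736795-136075=1600720
4. interest=⌊1600720·76/10000⌋=12165; principal=149274-12165=137109; balance=1600720-137109=1463611
5. interest=⌊1463611·76/10000⌋=11123; principal=149274-11123=138151; balance=1463611-138151=1325460
6. interest=⌊1325460·76/10000⌋=10073; principal=149274-10073=139201; balance=1325460-139201=1186259
7. interest=⌊1186259·76/10000⌋=9015; principal=149274-9015=140259; balance=1186259-140259=1046000
8. interest=⌊1046000·76/10000⌋=7949; principal=149274-7949=141325; balance=1046000-141325=904675
9. interest=⌊904675·76/10000⌋=6875; principal=149274-6875=142399; balance=904675-142399=762276
10. interest=⌊762276·76/10000⌋=5793; principal=149274-5793=143481; balance=762276-143481=618795
11. interest=⌊618795·76/10000⌋=4702; principal=149274-4702=144572; balance=618795-144572=474223
12. interest=⌊474223·76/10000⌋=3604; principal=149274-3604=145670; balance=474223-145670=328553
13. interest=⌊328553·76/10000⌋=2497; principal=149274-2497=146777; balance=328553-146777=181776

1 15244 134030 1871843
2 14226 135048 1736795
3 13199 136075 1600720
4 12165 137109 1463611
5 11123 138151 1325460
6 10073 139201 1186259
7 9015 140259 1046000
8 7949 141325 904675
9 6875 142399 762276
10 5793 143481 618795
11 4702 144572 474223
12 3604 145670 328553
13 2497 146777 181776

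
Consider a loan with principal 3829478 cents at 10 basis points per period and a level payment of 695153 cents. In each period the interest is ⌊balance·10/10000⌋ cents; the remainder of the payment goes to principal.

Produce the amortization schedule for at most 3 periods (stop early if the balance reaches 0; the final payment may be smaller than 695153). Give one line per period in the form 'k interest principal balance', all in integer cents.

1 3829 691324 3138154
2 3138 692015 2446139
3 2446 692707 1753432

1. interest=⌊3829478·10/10000⌋=3829; principal=695153-3829=691324; balance=3829478-691324=3138154
2. interest=⌊3138154·10/10000⌋=3138; principal=695153-3138=692015; balance=3138154-692015=2446139
3. interest=⌊2446139·10/10000⌋=2446; principal=695153-2446=692707; balance=2446139-692707=1753432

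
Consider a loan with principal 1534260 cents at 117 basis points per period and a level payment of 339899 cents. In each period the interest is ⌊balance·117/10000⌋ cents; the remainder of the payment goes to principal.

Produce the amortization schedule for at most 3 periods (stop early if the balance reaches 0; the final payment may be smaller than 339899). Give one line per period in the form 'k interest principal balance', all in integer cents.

1. interest=⌊1534260·117/10000⌋=17950; principal=339899-17950=321949; balance=1534260-321949=1212311
2. interest=⌊1212311·117/10000⌋=14184; principal=339899-14184=325715; balance=1212311-325715=886596
3. interest=⌊886596·117/10000⌋=10373; principal=339899-10373=329526; balance=886596-329526=557070

1 17950 321949 1212311
2 14184 325715 886596
3 10373 329526 557070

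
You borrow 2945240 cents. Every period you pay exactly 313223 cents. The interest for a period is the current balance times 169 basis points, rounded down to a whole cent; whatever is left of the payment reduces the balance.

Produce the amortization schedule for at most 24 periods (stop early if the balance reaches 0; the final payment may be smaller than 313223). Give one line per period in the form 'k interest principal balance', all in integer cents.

1. interest=⌊2945240·169/10000⌋=49774; principal=313223-49774=263449; balance=2945240-263449=2681791
2. interest=⌊2681791·169/10000⌋=45322; principal=313223-45322=267901; balance=2681791-267901=2413890
3. interest=⌊2413890·169/10000⌋=40794; principal=313223-40794=272429; balance=2413890-272429=2141461
4. interest=⌊2141461·169/10000⌋=36190; principal=313223-36190=277033; balance=2141461-277033=1864428
5. interest=⌊1864428·169/10000⌋=31508; principal=313223-31508=281715; balance=1864428-281715=1582713
6. interest=⌊1582713·169/10000⌋=26747; principal=313223-26747=286476; balance=1582713-286476=1296237
7. interest=⌊1296237·169/10000⌋=21906; principal=313223-21906=291317; balance=1296237-291317=1004920
8. interest=⌊1004920·169/10000⌋=16983; principal=313223-16983=296240; balance=1004920-296240=708680
9. interest=⌊708680·169/10000⌋=11976; principal=313223-11976=301247; balance=708680-301247=407433
10. interest=⌊407433·169/10000⌋=6885; principal=313223-6885=306338; balance=407433-306338=101095
11. interest=⌊101095·169/10000⌋=1708; principal=min(313223-1708,101095)=101095; balance=101095-101095=0

1 49774 263449 2681791
2 45322 267901 2413890
3 40794 272429 2141461
4 36190 277033 1864428
5 31508 281715 1582713
6 26747 286476 1296237
7 21906 291317 1004920
8 16983 296240 708680
9 11976 301247 407433
10 6885 306338 101095
11 1708 101095 0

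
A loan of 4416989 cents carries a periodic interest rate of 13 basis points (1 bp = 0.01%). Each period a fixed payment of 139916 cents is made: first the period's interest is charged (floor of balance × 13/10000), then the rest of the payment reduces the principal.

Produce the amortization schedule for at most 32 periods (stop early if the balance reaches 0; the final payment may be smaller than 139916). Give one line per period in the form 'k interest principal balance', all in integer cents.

1. interest=⌊4416989·13/10000⌋=5742; principal=139916-5742=134174; balance=4416989-134174=4282815
2. interest=⌊4282815·13/10000⌋=5567; principal=139916-5567=134349; balance=4282815-134349=4148466
3. interest=⌊4148466·13/10000⌋=5393; principal=139916-5393=134523; balance=4148466-134523=4013943
4. interest=⌊4013943·13/10000⌋=5218; principal=139916-5218=134698; balance=4013943-134698=3879245
5. interest=⌊3879245·13/10000⌋=5043; principal=139916-5043=134873; balance=3879245-134873=3744372
6. interest=⌊3744372·13/10000⌋=4867; principal=139916-4867=135049; balance=3744372-135049=3609323
7. interest=⌊3609323·13/10000⌋=4692; principal=139916-4692=135224; balance=3609323-135224=3474099
8. interest=⌊3474099·13/10000⌋=4516; principal=139916-4516=135400; balance=3474099-135400=3338699
9. interest=⌊3338699·13/10000⌋=4340; principal=139916-4340=135576; balance=3338699-135576=3203123
10. interest=⌊3203123·13/10000⌋=4164; principal=139916-4164=135752; balance=3203123-135752=3067371
11. interest=⌊3067371·13/10000⌋=3987; principal=139916-3987=135929; balance=3067371-135929=2931442
12. interest=⌊2931442·13/10000⌋=3810; principal=139916-3810=136106; balance=2931442-136106=2795336
13. interest=⌊2795336·13/10000⌋=3633; principal=139916-3633=136283; balance=2795336-136283=2659053
14. interest=⌊2659053·13/10000⌋=3456; principal=139916-3456=136460; balance=2659053-136460=2522593
15. interest=⌊2522593·13/10000⌋=3279; principal=139916-3279=136637; balance=2522593-136637=2385956
16. interest=⌊2385956·13/10000⌋=3101; principal=139916-3101=136815; balance=2385956-136815=2249141
17. interest=⌊2249141·13/10000⌋=2923; principal=139916-2923=136993; balance=2249141-136993=2112148
18. interest=⌊2112148·13/10000⌋=2745; principal=139916-2745=137171; balance=2112148-137171=1974977
19. interest=⌊1974977·13/10000⌋=2567; principal=139916-2567=137349; balance=1974977-137349=1837628
20. interest=⌊1837628·13/10000⌋=2388; principal=139916-2388=137528; balance=1837628-137528=1700100
21. interest=⌊1700100·13/10000⌋=2210; principal=139916-2210=137706; balance=1700100-137706=1562394
22. interest=⌊1562394·13/10000⌋=2031; principal=139916-2031=137885; balance=1562394-137885=1424509
23. interest=⌊1424509·13/10000⌋=1851; principal=139916-1851=138065; balance=1424509-138065=1286444
24. interest=⌊1286444·13/10000⌋=1672; principal=139916-1672=138244; balance=1286444-138244=1148200
25. interest=⌊1148200·13/10000⌋=1492; principal=139916-1492=138424; balance=1148200-138424=1009776
26. interest=⌊1009776·13/10000⌋=1312; principal=139916-1312=138604; balance=1009776-138604=871172
27. interest=⌊871172·13/10000⌋=1132; principal=139916-1132=138784; balance=871172-138784=732388
28. interest=⌊732388·13/10000⌋=952; principal=139916-952=138964; balance=732388-138964=593424
29. interest=⌊593424·13/10000⌋=771; principal=139916-771=139145; balance=593424-139145=454279
30. interest=⌊454279·13/10000⌋=590; principal=139916-590=139326; balance=454279-139326=314953
31. interest=⌊314953·13/10000⌋=409; principal=139916-409=139507; balance=314953-139507=175446
32. interest=⌊175446·13/10000⌋=228; principal=139916-228=139688; balance=175446-139688=35758

1 5742 134174 4282815
2 5567 134349 4148466
3 5393 134523 4013943
4 5218 134698 3879245
5 5043 134873 3744372
6 4867 135049 3609323
7 4692 135224 3474099
8 4516 135400 3338699
9 4340 135576 3203123
10 4164 135752 3067371
11 3987 135929 2931442
12 3810 136106 2795336
13 3633 136283 2659053
14 3456 136460 2522593
15 3279 136637 2385956
16 3101 136815 2249141
17 2923 136993 2112148
18 2745 137171 1974977
19 2567 137349 1837628
20 2388 137528 1700100
21 2210 137706 1562394
22 2031 137885 1424509
23 1851 138065 1286444
24 1672 138244 1148200
25 1492 138424 1009776
26 1312 138604 871172
27 1132 138784 732388
28 952 138964 593424
29 771 139145 454279
30 590 139326 314953
31 409 139507 175446
32 228 139688 35758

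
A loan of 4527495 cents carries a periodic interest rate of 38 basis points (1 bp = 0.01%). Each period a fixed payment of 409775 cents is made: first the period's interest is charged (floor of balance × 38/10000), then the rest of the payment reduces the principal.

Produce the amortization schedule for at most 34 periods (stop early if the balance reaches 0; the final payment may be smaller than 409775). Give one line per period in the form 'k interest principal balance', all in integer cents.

1. interest=⌊4527495·38/10000⌋=17204; principal=409775-17204=392571; balance=4527495-392571=4134924
2. interest=⌊4134924·38/10000⌋=15712; principal=409775-15712=394063; balance=4134924-394063=3740861
3. interest=⌊3740861·38/10000⌋=14215; principal=409775-14215=395560; balance=3740861-395560=3345301
4. interest=⌊3345301·38/10000⌋=12712; principal=409775-12712=397063; balance=3345301-397063=2948238
5. interest=⌊2948238·38/10000⌋=11203; principal=409775-11203=398572; balance=2948238-398572=2549666
6. interest=⌊2549666·38/10000⌋=9688; principal=409775-9688=400087; balance=2549666-400087=2149579
7. interest=⌊2149579·38/10000⌋=8168; principal=409775-8168=401607; balance=2149579-401607=1747972
8. interest=⌊1747972·38/10000⌋=6642; principal=409775-6642=403133; balance=1747972-403133=1344839
9. interest=⌊1344839·38/10000⌋=5110; principal=409775-5110=404665; balance=1344839-404665=940174
10. interest=⌊940174·38/10000⌋=3572; principal=409775-3572=406203; balance=940174-406203=533971
11. interest=⌊533971·38/10000⌋=2029; principal=409775-2029=407746; balance=533971-407746=126225
12. interest=⌊126225·38/10000⌋=479; principal=min(409775-479,126225)=126225; balance=126225-126225=0

1 17204 392571 4134924
2 15712 394063 3740861
3 14215 395560 3345301
4 12712 397063 2948238
5 11203 398572 2549666
6 9688 400087 2149579
7 8168 401607 1747972
8 6642 403133 1344839
9 5110 404665 940174
10 3572 406203 533971
11 2029 407746 126225
12 479 126225 0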